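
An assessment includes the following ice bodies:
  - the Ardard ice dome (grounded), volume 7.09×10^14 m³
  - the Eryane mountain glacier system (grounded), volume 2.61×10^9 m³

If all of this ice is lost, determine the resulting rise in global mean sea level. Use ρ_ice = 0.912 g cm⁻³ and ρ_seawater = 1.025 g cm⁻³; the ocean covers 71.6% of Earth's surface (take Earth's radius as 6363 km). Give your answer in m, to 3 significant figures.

Ardard: 7.09×10^14 m³ × (912/1025) = 6.308×10^14 m³ of water.
Eryane: 2.61×10^9 m³ × (912/1025) = 2.322×10^9 m³ of water.
Total added water ≈ 6.308×10^14 m³ over 3.64×10^14 m² → Δh = 1.73 m.

≈ 1.73 m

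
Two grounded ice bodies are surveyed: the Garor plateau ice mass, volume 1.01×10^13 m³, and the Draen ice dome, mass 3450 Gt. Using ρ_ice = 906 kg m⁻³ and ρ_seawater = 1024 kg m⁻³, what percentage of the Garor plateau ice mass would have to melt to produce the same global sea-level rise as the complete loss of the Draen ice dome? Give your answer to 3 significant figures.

Equal sea-level rise means equal mass of meltwater, i.e. equal mass of ice lost.
Ice mass of Draen: 3.450×10^15 kg; ice mass of Garor: 9.151×10^15 kg.
Fraction required = 3.450×10^15 / 9.151×10^15 = 0.377 → 37.7 %.

≈ 37.7 %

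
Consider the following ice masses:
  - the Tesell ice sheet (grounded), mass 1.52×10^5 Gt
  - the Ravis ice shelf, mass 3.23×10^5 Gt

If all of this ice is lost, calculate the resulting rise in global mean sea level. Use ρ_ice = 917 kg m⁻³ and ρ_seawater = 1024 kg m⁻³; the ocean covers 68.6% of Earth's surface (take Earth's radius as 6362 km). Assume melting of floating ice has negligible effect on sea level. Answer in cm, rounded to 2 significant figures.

≈ 43 cm

Tesell: 1.52×10^5 Gt = 1.520×10^17 kg; dividing by ρ_w = 1024 kg m⁻³ gives 1.484×10^14 m³ of water.
The Ravis ice shelf is floating and already displaces its own weight of water, so its melt adds essentially nothing to sea level.
Total added water ≈ 1.484×10^14 m³ over 3.49×10^14 m² → Δh = 0.425 m = 43 cm.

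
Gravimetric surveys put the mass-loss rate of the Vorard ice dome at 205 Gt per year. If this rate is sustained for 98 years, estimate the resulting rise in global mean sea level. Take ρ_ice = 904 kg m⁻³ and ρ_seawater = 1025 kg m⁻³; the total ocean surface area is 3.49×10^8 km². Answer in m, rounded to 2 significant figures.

Total mass lost = 205 Gt/yr × 98 yr = 2.009×10^4 Gt = 2.009×10^16 kg.
ρ_w = 1025 kg m⁻³, so water volume = 2.009×10^16 / 1025 = 1.960×10^13 m³.
Δh = 1.960×10^13 / 3.49×10^14 = 0.0562 m.

≈ 0.056 m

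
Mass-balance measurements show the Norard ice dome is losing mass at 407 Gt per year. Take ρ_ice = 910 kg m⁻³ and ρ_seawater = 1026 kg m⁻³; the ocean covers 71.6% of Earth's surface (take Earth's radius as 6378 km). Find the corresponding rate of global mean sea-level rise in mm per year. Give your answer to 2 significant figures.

≈ 1.1 mm/yr

ρ_w = 1026 kg m⁻³. Annual water volume added = 407 Gt / ρ_w = 4.070×10^14 kg / 1026 kg m⁻³ = 3.967×10^11 m³.
Δh per year = 3.967×10^11 / 3.66×10^14 = 1.08×10^-3 m = 1.1 mm.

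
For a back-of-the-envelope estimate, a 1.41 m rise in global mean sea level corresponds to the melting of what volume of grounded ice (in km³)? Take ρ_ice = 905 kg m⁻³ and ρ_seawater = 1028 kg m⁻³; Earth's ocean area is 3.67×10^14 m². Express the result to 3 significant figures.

≈ 5.88×10^5 km³

Required water volume = Δh × A = 1.41 m × 3.67×10^14 m² = 5.175×10^14 m³ = 5.175×10^5 km³.
Ice volume = water volume × ρ_w/ρ_ice = 5.175×10^5 × 1028/905 = 5.88×10^5 km³.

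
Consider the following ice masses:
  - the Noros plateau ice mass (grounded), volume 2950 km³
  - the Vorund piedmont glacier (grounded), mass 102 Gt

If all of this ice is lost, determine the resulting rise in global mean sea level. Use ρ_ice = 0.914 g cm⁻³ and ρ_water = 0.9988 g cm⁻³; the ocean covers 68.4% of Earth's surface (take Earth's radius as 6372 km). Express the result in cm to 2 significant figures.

≈ 0.80 cm

Noros: 2950 km³ × (914/998.8) = 2700 km³ of water.
Vorund: 102 Gt = 1.020×10^14 kg; dividing by ρ_w = 0.9988 g cm⁻³ = 998.8 kg m⁻³ gives 1.021×10^11 m³ of water.
Total added water ≈ 2.802×10^12 m³ over 3.49×10^14 m² → Δh = 8.03×10^-3 m = 0.80 cm.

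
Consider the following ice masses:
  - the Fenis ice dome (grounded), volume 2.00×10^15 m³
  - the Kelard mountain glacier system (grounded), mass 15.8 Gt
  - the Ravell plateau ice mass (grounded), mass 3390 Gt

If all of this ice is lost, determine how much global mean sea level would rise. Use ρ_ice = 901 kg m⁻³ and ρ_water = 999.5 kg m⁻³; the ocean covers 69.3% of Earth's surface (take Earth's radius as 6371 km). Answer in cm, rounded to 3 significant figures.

≈ 511 cm

Fenis: 2.00×10^15 m³ × (901/999.5) = 1.803×10^15 m³ of water.
Kelard: 15.8 Gt = 1.580×10^13 kg; dividing by ρ_w = 999.5 kg m⁻³ gives 1.581×10^10 m³ of water.
Ravell: 3390 Gt = 3.390×10^15 kg; dividing by ρ_w = 999.5 kg m⁻³ gives 3.392×10^12 m³ of water.
Total added water ≈ 1.806×10^15 m³ over 3.53×10^14 m² → Δh = 5.11 m = 511 cm.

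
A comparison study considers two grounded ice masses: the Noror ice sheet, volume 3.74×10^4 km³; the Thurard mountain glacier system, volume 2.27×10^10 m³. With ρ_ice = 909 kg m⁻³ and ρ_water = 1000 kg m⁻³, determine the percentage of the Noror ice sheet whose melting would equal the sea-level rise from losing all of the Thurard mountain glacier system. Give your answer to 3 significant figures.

Equal sea-level rise means equal mass of meltwater, i.e. equal mass of ice lost.
Ice mass of Thurard: 2.063×10^13 kg; ice mass of Noror: 3.400×10^16 kg.
Fraction required = 2.063×10^13 / 3.400×10^16 = 6.07×10^-4 → 0.0607 %.

≈ 0.0607 %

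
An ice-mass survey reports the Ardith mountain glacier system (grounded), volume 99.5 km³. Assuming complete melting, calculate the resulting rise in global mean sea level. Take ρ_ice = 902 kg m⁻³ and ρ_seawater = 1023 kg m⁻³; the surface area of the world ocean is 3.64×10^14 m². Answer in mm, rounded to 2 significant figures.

Ardith: 99.5 km³ × (902/1023) = 87.73 km³ of water.
Spread over 3.64×10^14 m² of ocean, Δh = 8.773×10^10 / 3.64×10^14 = 2.41×10^-4 m = 0.24 mm.

≈ 0.24 mm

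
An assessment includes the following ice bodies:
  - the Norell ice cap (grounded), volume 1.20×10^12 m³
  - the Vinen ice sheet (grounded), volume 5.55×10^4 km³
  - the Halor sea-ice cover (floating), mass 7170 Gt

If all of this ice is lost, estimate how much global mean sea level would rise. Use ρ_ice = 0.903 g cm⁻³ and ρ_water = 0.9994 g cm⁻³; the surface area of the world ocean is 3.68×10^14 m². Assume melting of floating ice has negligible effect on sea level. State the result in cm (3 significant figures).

Norell: 1.20×10^12 m³ × (903/999.4) = 1.084×10^12 m³ of water.
Vinen: 5.55×10^4 km³ × (903/999.4) = 5.015×10^4 km³ of water.
The Halor sea-ice cover is floating and already displaces its own weight of water, so its melt adds essentially nothing to sea level.
Total added water ≈ 5.123×10^13 m³ over 3.68×10^14 m² → Δh = 0.139 m = 13.9 cm.

≈ 13.9 cm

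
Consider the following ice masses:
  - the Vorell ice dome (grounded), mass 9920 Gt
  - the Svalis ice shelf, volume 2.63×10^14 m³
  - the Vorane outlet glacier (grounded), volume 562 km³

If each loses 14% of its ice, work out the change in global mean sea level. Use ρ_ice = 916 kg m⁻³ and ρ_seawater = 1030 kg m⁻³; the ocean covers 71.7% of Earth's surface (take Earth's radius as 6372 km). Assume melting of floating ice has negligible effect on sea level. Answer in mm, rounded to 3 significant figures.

Vorell: 0.14 × 9920 Gt = 1.389×10^15 kg; dividing by ρ_w = 1030 kg m⁻³ gives 1.348×10^12 m³ of water.
The Svalis ice shelf is floating and already displaces its own weight of water, so its melt adds essentially nothing to sea level.
Vorane: 0.14 × 562 km³ × (916/1030) = 69.97 km³ of water.
Total added water ≈ 1.418×10^12 m³ over 3.66×10^14 m² → Δh = 3.88×10^-3 m = 3.88 mm.

≈ 3.88 mm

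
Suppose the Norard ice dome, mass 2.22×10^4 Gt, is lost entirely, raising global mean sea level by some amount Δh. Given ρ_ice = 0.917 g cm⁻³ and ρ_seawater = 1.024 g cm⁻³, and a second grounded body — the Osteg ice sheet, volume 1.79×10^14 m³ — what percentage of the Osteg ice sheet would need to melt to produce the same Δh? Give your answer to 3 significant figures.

≈ 13.5 %

Equal sea-level rise means equal mass of meltwater, i.e. equal mass of ice lost.
Ice mass of Norard: 2.220×10^16 kg; ice mass of Osteg: 1.641×10^17 kg.
Fraction required = 2.220×10^16 / 1.641×10^17 = 0.135 → 13.5 %.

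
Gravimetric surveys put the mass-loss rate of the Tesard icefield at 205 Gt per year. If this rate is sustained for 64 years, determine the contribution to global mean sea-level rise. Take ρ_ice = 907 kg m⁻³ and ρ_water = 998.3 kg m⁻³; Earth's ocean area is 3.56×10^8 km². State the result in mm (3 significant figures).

Total mass lost = 205 Gt/yr × 64 yr = 1.312×10^4 Gt = 1.312×10^16 kg.
ρ_w = 998.3 kg m⁻³, so water volume = 1.312×10^16 / 998.3 = 1.314×10^13 m³.
Δh = 1.314×10^13 / 3.56×10^14 = 0.0369 m = 36.9 mm.

≈ 36.9 mm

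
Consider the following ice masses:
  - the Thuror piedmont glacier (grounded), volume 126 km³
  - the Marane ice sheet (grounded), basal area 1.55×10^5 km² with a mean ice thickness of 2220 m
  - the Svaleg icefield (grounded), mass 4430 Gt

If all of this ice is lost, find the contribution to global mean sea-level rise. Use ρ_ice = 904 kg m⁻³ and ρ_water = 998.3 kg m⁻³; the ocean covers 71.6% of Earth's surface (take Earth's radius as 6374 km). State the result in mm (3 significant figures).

Thuror: 126 km³ × (904/998.3) = 114.1 km³ of water.
Marane: ice volume = 1.55×10^5 km² × 2220 m = 3.441×10^5 km³; 3.441×10^5 × (904/998.3) = 3.116×10^5 km³ of water.
Svaleg: 4430 Gt = 4.430×10^15 kg; dividing by ρ_w = 998.3 kg m⁻³ gives 4.438×10^12 m³ of water.
Total added water ≈ 3.161×10^14 m³ over 3.66×10^14 m² → Δh = 0.865 m = 865 mm.

≈ 865 mm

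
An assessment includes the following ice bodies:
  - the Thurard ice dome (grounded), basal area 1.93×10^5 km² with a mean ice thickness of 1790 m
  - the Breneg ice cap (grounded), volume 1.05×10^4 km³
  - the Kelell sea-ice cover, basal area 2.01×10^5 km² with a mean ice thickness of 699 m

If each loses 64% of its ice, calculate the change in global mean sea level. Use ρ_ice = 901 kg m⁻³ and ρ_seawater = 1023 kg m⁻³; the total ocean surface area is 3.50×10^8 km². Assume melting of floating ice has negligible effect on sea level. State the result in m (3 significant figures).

Thurard: ice volume = 1.93×10^5 km² × 1790 m = 3.455×10^5 km³; 0.64 × 3.455×10^5 × (901/1023) = 1.947×10^5 km³ of water.
Breneg: 0.64 × 1.05×10^4 km³ × (901/1023) = 5919 km³ of water.
The Kelell sea-ice cover is floating and already displaces its own weight of water, so its melt adds essentially nothing to sea level.
Total added water ≈ 2.007×10^14 m³ over 3.50×10^14 m² → Δh = 0.573 m.

≈ 0.573 m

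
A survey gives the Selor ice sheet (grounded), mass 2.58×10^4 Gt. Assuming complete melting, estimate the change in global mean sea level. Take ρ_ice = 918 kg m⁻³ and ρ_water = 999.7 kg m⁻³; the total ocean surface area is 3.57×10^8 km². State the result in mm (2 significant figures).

≈ 72 mm

Selor: 2.58×10^4 Gt = 2.580×10^16 kg; dividing by ρ_w = 999.7 kg m⁻³ gives 2.581×10^13 m³ of water.
Spread over 3.57×10^14 m² of ocean, Δh = 2.581×10^13 / 3.57×10^14 = 0.0723 m = 72 mm.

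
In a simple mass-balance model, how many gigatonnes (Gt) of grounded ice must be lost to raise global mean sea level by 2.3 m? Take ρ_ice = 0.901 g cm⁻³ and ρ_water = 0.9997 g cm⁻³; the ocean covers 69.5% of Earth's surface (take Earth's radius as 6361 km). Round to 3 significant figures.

≈ 8.13×10^5 Gt

Required water volume = Δh × A = 2.3 m × 3.53×10^14 m² = 8.128×10^14 m³.
ρ_w = 0.9997 g cm⁻³ = 999.7 kg m⁻³, so the mass of water = 8.128×10^14 m³ × 999.7 kg m⁻³ = 8.125×10^17 kg = 8.13×10^5 Gt (and the same mass of ice, by conservation).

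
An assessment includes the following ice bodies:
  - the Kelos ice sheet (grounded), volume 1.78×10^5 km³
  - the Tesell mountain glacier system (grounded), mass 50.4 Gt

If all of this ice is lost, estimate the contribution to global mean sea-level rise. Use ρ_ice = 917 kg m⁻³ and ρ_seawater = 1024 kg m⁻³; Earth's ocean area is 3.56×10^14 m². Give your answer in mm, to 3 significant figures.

Kelos: 1.78×10^5 km³ × (917/1024) = 1.594×10^5 km³ of water.
Tesell: 50.4 Gt = 5.040×10^13 kg; dividing by ρ_w = 1024 kg m⁻³ gives 4.922×10^10 m³ of water.
Total added water ≈ 1.594×10^14 m³ over 3.56×10^14 m² → Δh = 0.448 m = 448 mm.

≈ 448 mm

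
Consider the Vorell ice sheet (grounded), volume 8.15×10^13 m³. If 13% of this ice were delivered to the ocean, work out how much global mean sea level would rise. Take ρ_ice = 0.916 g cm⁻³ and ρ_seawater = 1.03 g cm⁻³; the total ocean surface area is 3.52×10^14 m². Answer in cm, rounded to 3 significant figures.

Vorell: 0.13 × 8.15×10^13 m³ × (916/1030) = 9.422×10^12 m³ of water.
Spread over 3.52×10^14 m² of ocean, Δh = 9.422×10^12 / 3.52×10^14 = 0.0268 m = 2.68 cm.

≈ 2.68 cm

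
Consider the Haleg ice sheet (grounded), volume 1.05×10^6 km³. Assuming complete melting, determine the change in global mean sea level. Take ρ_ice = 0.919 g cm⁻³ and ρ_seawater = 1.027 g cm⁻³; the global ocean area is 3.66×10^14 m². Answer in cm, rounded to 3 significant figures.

≈ 257 cm

Haleg: 1.05×10^6 km³ × (919/1027) = 9.396×10^5 km³ of water.
Spread over 3.66×10^14 m² of ocean, Δh = 9.396×10^14 / 3.66×10^14 = 2.57 m = 257 cm.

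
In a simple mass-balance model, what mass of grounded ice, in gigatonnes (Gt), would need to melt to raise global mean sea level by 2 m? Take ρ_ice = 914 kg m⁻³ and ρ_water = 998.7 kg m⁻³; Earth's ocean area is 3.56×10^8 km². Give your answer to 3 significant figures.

≈ 7.11×10^5 Gt

Required water volume = Δh × A = 2 m × 3.56×10^14 m² = 7.120×10^14 m³.
ρ_w = 998.7 kg m⁻³, so the mass of water = 7.120×10^14 m³ × 998.7 kg m⁻³ = 7.111×10^17 kg = 7.11×10^5 Gt (and the same mass of ice, by conservation).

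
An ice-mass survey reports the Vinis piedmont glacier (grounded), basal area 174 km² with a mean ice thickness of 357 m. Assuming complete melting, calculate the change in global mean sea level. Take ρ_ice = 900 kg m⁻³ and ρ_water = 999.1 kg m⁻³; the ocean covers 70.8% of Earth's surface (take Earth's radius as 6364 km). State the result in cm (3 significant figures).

Vinis: ice volume = 174 km² × 357 m = 62.12 km³; 62.12 × (900/999.1) = 55.96 km³ of water.
Spread over 3.60×10^14 m² of ocean, Δh = 5.596×10^10 / 3.60×10^14 = 1.55×10^-4 m = 0.0155 cm.

≈ 0.0155 cm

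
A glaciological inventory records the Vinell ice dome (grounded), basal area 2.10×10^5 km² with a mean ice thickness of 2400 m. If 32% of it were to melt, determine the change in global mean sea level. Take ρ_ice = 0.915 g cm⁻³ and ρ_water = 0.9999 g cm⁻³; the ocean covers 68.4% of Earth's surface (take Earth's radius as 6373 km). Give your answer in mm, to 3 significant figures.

Vinell: ice volume = 2.10×10^5 km² × 2400 m = 5.040×10^5 km³; 0.32 × 5.040×10^5 × (915/999.9) = 1.476×10^5 km³ of water.
Spread over 3.49×10^14 m² of ocean, Δh = 1.476×10^14 / 3.49×10^14 = 0.423 m = 423 mm.

≈ 423 mm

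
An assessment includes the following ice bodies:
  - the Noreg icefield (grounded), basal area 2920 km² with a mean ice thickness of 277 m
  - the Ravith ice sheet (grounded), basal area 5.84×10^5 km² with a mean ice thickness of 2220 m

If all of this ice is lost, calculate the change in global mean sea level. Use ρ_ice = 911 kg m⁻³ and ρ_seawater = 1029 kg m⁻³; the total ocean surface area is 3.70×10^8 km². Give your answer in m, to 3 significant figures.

Noreg: ice volume = 2920 km² × 277 m = 808.8 km³; 808.8 × (911/1029) = 716.1 km³ of water.
Ravith: ice volume = 5.84×10^5 km² × 2220 m = 1.296×10^6 km³; 1.296×10^6 × (911/1029) = 1.148×10^6 km³ of water.
Total added water ≈ 1.149×10^15 m³ over 3.70×10^14 m² → Δh = 3.10 m.

≈ 3.10 m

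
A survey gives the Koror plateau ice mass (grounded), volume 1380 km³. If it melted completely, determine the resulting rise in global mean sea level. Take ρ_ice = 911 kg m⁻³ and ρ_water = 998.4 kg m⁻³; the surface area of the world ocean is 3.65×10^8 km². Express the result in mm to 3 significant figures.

≈ 3.45 mm

Koror: 1380 km³ × (911/998.4) = 1259 km³ of water.
Spread over 3.65×10^14 m² of ocean, Δh = 1.259×10^12 / 3.65×10^14 = 3.45×10^-3 m = 3.45 mm.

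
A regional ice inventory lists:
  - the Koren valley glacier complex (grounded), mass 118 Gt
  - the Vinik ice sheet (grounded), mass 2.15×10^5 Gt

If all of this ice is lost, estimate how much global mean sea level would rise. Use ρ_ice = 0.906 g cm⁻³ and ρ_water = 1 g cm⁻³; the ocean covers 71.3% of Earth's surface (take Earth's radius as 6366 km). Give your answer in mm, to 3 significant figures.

Koren: 118 Gt = 1.180×10^14 kg; dividing by ρ_w = 1 g cm⁻³ = 1000 kg m⁻³ gives 1.180×10^11 m³ of water.
Vinik: 2.15×10^5 Gt = 2.150×10^17 kg; dividing by ρ_w = 1000 kg m⁻³ gives 2.150×10^14 m³ of water.
Total added water ≈ 2.151×10^14 m³ over 3.63×10^14 m² → Δh = 0.592 m = 592 mm.

≈ 592 mm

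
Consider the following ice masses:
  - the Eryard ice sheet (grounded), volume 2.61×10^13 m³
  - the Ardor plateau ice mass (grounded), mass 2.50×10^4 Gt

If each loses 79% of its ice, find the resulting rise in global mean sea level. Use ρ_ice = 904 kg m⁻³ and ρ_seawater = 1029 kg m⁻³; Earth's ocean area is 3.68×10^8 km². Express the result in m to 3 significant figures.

≈ 0.101 m

Eryard: 0.79 × 2.61×10^13 m³ × (904/1029) = 1.811×10^13 m³ of water.
Ardor: 0.79 × 2.50×10^4 Gt = 1.975×10^16 kg; dividing by ρ_w = 1029 kg m⁻³ gives 1.919×10^13 m³ of water.
Total added water ≈ 3.731×10^13 m³ over 3.68×10^14 m² → Δh = 0.101 m.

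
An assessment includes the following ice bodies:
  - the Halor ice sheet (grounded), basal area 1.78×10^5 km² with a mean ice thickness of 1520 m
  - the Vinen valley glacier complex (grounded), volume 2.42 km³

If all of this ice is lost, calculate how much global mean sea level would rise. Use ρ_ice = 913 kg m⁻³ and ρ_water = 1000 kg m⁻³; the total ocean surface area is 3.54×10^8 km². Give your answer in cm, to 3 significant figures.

Halor: ice volume = 1.78×10^5 km² × 1520 m = 2.706×10^5 km³; 2.706×10^5 × (913/1000) = 2.470×10^5 km³ of water.
Vinen: 2.42 km³ × (913/1000) = 2.209 km³ of water.
Total added water ≈ 2.470×10^14 m³ over 3.54×10^14 m² → Δh = 0.698 m = 69.8 cm.

≈ 69.8 cm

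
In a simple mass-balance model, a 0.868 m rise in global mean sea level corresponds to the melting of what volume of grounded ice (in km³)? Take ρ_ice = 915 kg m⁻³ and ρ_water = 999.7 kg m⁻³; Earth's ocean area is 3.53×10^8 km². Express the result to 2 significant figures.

Required water volume = Δh × A = 0.868 m × 3.53×10^14 m² = 3.064×10^14 m³ = 3.064×10^5 km³.
Ice volume = water volume × ρ_w/ρ_ice = 3.064×10^5 × 999.7/915 = 3.3×10^5 km³.

≈ 3.3×10^5 km³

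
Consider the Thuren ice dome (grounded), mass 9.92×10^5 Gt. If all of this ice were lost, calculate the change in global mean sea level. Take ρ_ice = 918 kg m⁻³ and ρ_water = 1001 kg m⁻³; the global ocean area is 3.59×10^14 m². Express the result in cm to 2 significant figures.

≈ 280 cm

Thuren: 9.92×10^5 Gt = 9.920×10^17 kg; dividing by ρ_w = 1001 kg m⁻³ gives 9.910×10^14 m³ of water.
Spread over 3.59×10^14 m² of ocean, Δh = 9.910×10^14 / 3.59×10^14 = 2.76 m = 280 cm.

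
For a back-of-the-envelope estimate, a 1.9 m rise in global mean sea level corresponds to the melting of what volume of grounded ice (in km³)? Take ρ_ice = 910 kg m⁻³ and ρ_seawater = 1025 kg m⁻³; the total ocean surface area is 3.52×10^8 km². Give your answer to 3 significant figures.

Required water volume = Δh × A = 1.9 m × 3.52×10^14 m² = 6.688×10^14 m³ = 6.688×10^5 km³.
Ice volume = water volume × ρ_w/ρ_ice = 6.688×10^5 × 1025/910 = 7.53×10^5 km³.

≈ 7.53×10^5 km³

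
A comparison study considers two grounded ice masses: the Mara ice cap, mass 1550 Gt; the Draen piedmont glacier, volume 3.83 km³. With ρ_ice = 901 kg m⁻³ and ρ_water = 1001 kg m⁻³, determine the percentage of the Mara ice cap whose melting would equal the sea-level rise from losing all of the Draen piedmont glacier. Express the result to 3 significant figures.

Equal sea-level rise means equal mass of meltwater, i.e. equal mass of ice lost.
Ice mass of Draen: 3.451×10^12 kg; ice mass of Mara: 1.550×10^15 kg.
Fraction required = 3.451×10^12 / 1.550×10^15 = 2.23×10^-3 → 0.223 %.

≈ 0.223 %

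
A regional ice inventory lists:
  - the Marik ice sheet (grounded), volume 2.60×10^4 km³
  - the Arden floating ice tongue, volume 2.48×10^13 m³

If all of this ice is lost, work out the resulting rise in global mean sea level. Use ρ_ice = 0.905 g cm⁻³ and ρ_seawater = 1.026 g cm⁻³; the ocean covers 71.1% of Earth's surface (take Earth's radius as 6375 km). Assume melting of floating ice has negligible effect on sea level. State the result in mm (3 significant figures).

≈ 63.2 mm

Marik: 2.60×10^4 km³ × (905/1026) = 2.293×10^4 km³ of water.
The Arden floating ice tongue is floating and already displaces its own weight of water, so its melt adds essentially nothing to sea level.
Total added water ≈ 2.293×10^13 m³ over 3.63×10^14 m² → Δh = 0.0632 m = 63.2 mm.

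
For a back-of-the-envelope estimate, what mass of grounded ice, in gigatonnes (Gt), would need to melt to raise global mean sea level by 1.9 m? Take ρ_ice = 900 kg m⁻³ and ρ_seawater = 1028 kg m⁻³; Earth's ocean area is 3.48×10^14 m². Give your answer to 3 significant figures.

Required water volume = Δh × A = 1.9 m × 3.48×10^14 m² = 6.612×10^14 m³.
ρ_w = 1028 kg m⁻³, so the mass of water = 6.612×10^14 m³ × 1028 kg m⁻³ = 6.797×10^17 kg = 6.80×10^5 Gt (and the same mass of ice, by conservation).

≈ 6.80×10^5 Gt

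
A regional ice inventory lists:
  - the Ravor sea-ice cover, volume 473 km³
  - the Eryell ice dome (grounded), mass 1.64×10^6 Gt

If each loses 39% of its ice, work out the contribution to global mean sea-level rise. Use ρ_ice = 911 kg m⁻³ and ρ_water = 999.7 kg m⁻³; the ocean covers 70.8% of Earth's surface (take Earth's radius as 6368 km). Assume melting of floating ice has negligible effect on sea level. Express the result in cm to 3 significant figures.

The Ravor sea-ice cover is floating and already displaces its own weight of water, so its melt adds essentially nothing to sea level.
Eryell: 0.39 × 1.64×10^6 Gt = 6.396×10^17 kg; dividing by ρ_w = 999.7 kg m⁻³ gives 6.398×10^14 m³ of water.
Total added water ≈ 6.398×10^14 m³ over 3.61×10^14 m² → Δh = 1.77 m = 177 cm.

≈ 177 cm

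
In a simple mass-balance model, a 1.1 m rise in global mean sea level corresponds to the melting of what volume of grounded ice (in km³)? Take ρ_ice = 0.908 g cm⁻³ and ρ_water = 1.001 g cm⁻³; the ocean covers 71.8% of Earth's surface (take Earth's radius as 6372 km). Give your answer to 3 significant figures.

Required water volume = Δh × A = 1.1 m × 3.66×10^14 m² = 4.030×10^14 m³ = 4.030×10^5 km³.
Ice volume = water volume × ρ_w/ρ_ice = 4.030×10^5 × 1001/908 = 4.44×10^5 km³.

≈ 4.44×10^5 km³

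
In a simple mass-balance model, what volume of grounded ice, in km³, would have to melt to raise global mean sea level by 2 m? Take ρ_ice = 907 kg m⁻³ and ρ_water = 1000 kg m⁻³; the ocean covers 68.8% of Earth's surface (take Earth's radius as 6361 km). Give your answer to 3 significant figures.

≈ 7.71×10^5 km³

Required water volume = Δh × A = 2 m × 3.50×10^14 m² = 6.996×10^14 m³ = 6.996×10^5 km³.
Ice volume = water volume × ρ_w/ρ_ice = 6.996×10^5 × 1000/907 = 7.71×10^5 km³.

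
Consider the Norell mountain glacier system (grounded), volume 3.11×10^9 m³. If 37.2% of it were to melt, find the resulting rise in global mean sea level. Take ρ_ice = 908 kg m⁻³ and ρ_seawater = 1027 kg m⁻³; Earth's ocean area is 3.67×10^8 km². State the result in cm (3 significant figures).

≈ 2.79×10^-4 cm

Norell: 0.372 × 3.11×10^9 m³ × (908/1027) = 1.023×10^9 m³ of water.
Spread over 3.67×10^14 m² of ocean, Δh = 1.023×10^9 / 3.67×10^14 = 2.79×10^-6 m = 2.79×10^-4 cm.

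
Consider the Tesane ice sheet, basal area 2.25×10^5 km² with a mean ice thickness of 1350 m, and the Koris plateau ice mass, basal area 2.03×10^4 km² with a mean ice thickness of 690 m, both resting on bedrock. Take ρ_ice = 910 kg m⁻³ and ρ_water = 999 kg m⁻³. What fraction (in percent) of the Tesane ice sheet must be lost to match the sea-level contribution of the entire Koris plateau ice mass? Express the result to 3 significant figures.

Equal sea-level rise means equal mass of meltwater, i.e. equal mass of ice lost.
Ice mass of Koris: 1.275×10^16 kg; ice mass of Tesane: 2.764×10^17 kg.
Fraction required = 1.275×10^16 / 2.764×10^17 = 0.0461 → 4.61 %.

≈ 4.61 %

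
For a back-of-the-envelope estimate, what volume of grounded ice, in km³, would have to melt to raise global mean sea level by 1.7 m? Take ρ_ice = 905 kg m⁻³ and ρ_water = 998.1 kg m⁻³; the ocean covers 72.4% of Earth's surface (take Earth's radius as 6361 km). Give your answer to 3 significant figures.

Required water volume = Δh × A = 1.7 m × 3.68×10^14 m² = 6.258×10^14 m³ = 6.258×10^5 km³.
Ice volume = water volume × ρ_w/ρ_ice = 6.258×10^5 × 998.1/905 = 6.90×10^5 km³.

≈ 6.90×10^5 km³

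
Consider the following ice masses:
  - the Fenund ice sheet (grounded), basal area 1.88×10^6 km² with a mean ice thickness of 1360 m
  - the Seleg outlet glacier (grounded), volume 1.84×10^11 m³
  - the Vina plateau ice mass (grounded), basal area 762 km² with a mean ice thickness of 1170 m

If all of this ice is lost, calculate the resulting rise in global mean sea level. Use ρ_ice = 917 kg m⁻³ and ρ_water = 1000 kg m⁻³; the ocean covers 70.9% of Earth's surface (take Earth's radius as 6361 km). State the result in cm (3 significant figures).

Fenund: ice volume = 1.88×10^6 km² × 1360 m = 2.557×10^6 km³; 2.557×10^6 × (917/1000) = 2.345×10^6 km³ of water.
Seleg: 1.84×10^11 m³ × (917/1000) = 1.687×10^11 m³ of water.
Vina: ice volume = 762 km² × 1170 m = 891.5 km³; 891.5 × (917/1000) = 817.5 km³ of water.
Total added water ≈ 2.346×10^15 m³ over 3.61×10^14 m² → Δh = 6.51 m = 651 cm.

≈ 651 cm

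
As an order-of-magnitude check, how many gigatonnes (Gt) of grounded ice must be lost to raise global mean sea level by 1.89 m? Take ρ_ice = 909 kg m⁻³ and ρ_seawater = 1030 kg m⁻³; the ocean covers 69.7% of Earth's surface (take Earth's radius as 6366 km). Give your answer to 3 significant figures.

Required water volume = Δh × A = 1.89 m × 3.55×10^14 m² = 6.709×10^14 m³.
ρ_w = 1030 kg m⁻³, so the mass of water = 6.709×10^14 m³ × 1030 kg m⁻³ = 6.910×10^17 kg = 6.91×10^5 Gt (and the same mass of ice, by conservation).

≈ 6.91×10^5 Gt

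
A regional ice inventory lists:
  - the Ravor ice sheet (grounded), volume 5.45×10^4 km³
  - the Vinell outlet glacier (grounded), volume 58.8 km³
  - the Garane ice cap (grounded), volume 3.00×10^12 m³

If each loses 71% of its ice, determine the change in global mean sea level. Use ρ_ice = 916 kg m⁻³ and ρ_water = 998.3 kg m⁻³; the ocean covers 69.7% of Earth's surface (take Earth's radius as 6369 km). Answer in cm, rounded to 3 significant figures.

Ravor: 0.71 × 5.45×10^4 km³ × (916/998.3) = 3.550×10^4 km³ of water.
Vinell: 0.71 × 58.8 km³ × (916/998.3) = 38.31 km³ of water.
Garane: 0.71 × 3.00×10^12 m³ × (916/998.3) = 1.954×10^12 m³ of water.
Total added water ≈ 3.750×10^13 m³ over 3.55×10^14 m² → Δh = 0.106 m = 10.6 cm.

≈ 10.6 cm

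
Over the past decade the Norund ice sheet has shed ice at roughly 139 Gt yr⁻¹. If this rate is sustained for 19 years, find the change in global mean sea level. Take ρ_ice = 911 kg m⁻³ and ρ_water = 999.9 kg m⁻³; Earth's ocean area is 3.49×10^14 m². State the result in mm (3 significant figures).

≈ 7.57 mm

Total mass lost = 139 Gt/yr × 19 yr = 2641 Gt = 2.641×10^15 kg.
ρ_w = 999.9 kg m⁻³, so water volume = 2.641×10^15 / 999.9 = 2.641×10^12 m³.
Δh = 2.641×10^12 / 3.49×10^14 = 7.57×10^-3 m = 7.57 mm.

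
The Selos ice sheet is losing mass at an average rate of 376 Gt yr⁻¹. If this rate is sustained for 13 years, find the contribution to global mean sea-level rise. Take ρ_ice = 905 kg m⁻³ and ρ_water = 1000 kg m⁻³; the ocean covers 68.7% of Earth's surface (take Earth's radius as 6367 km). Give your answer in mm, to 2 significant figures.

Total mass lost = 376 Gt/yr × 13 yr = 4888 Gt = 4.888×10^15 kg.
ρ_w = 1000 kg m⁻³, so water volume = 4.888×10^15 / 1000 = 4.888×10^12 m³.
Δh = 4.888×10^12 / 3.50×10^14 = 0.0140 m = 14 mm.

≈ 14 mm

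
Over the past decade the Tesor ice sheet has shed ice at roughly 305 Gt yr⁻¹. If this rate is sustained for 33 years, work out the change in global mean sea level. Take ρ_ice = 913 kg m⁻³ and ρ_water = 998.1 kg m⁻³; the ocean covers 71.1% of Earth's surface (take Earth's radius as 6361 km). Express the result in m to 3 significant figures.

≈ 0.0279 m

Total mass lost = 305 Gt/yr × 33 yr = 1.006×10^4 Gt = 1.006×10^16 kg.
ρ_w = 998.1 kg m⁻³, so water volume = 1.006×10^16 / 998.1 = 1.008×10^13 m³.
Δh = 1.008×10^13 / 3.62×10^14 = 0.0279 m.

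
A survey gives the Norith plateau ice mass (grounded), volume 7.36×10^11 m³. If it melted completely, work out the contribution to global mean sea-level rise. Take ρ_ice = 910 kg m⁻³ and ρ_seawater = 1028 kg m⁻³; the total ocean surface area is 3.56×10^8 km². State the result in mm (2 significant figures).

Norith: 7.36×10^11 m³ × (910/1028) = 6.515×10^11 m³ of water.
Spread over 3.56×10^14 m² of ocean, Δh = 6.515×10^11 / 3.56×10^14 = 1.83×10^-3 m = 1.8 mm.

≈ 1.8 mm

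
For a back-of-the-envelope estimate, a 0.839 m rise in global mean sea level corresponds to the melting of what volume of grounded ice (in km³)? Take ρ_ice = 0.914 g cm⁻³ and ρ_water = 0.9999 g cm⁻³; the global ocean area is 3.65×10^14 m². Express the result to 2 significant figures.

≈ 3.4×10^5 km³

Required water volume = Δh × A = 0.839 m × 3.65×10^14 m² = 3.062×10^14 m³ = 3.062×10^5 km³.
Ice volume = water volume × ρ_w/ρ_ice = 3.062×10^5 × 999.9/914 = 3.4×10^5 km³.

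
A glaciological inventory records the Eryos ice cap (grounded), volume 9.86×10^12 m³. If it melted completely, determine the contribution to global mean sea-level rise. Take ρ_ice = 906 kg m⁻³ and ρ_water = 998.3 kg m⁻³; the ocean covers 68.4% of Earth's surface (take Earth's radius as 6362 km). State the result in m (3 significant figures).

≈ 0.0257 m

Eryos: 9.86×10^12 m³ × (906/998.3) = 8.948×10^12 m³ of water.
Spread over 3.48×10^14 m² of ocean, Δh = 8.948×10^12 / 3.48×10^14 = 0.0257 m.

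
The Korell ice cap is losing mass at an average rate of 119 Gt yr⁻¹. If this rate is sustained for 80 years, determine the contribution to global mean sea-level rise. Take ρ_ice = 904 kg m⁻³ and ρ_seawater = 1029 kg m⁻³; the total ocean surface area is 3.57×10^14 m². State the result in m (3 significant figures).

≈ 0.0259 m

Total mass lost = 119 Gt/yr × 80 yr = 9520 Gt = 9.520×10^15 kg.
ρ_w = 1029 kg m⁻³, so water volume = 9.520×10^15 / 1029 = 9.252×10^12 m³.
Δh = 9.252×10^12 / 3.57×10^14 = 0.0259 m.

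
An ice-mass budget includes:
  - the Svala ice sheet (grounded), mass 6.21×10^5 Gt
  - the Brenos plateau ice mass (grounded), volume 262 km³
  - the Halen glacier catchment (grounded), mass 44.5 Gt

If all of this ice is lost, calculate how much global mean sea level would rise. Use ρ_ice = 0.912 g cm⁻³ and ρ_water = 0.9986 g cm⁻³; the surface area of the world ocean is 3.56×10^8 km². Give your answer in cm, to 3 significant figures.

Svala: 6.21×10^5 Gt = 6.210×10^17 kg; dividing by ρ_w = 0.9986 g cm⁻³ = 998.6 kg m⁻³ gives 6.219×10^14 m³ of water.
Brenos: 262 km³ × (912/998.6) = 239.3 km³ of water.
Halen: 44.5 Gt = 4.450×10^13 kg; dividing by ρ_w = 998.6 kg m⁻³ gives 4.456×10^10 m³ of water.
Total added water ≈ 6.222×10^14 m³ over 3.56×10^14 m² → Δh = 1.75 m = 175 cm.

≈ 175 cm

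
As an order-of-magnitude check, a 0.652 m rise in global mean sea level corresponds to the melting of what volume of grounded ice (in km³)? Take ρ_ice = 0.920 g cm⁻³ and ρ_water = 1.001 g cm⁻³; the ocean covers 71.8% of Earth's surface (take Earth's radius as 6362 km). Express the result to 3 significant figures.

≈ 2.59×10^5 km³

Required water volume = Δh × A = 0.652 m × 3.65×10^14 m² = 2.381×10^14 m³ = 2.381×10^5 km³.
Ice volume = water volume × ρ_w/ρ_ice = 2.381×10^5 × 1001/920 = 2.59×10^5 km³.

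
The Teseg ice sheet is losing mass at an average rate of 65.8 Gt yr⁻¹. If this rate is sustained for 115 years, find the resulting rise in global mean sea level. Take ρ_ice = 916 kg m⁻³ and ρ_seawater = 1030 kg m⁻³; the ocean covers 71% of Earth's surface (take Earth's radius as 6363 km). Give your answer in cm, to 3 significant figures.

≈ 2.03 cm

Total mass lost = 65.8 Gt/yr × 115 yr = 7567 Gt = 7.567×10^15 kg.
ρ_w = 1030 kg m⁻³, so water volume = 7.567×10^15 / 1030 = 7.347×10^12 m³.
Δh = 7.347×10^12 / 3.61×10^14 = 0.0203 m = 2.03 cm.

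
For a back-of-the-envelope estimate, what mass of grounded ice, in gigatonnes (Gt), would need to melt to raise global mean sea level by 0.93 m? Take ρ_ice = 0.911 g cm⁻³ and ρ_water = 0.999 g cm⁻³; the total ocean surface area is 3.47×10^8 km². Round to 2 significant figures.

≈ 3.2×10^5 Gt

Required water volume = Δh × A = 0.93 m × 3.47×10^14 m² = 3.227×10^14 m³.
ρ_w = 0.999 g cm⁻³ = 999 kg m⁻³, so the mass of water = 3.227×10^14 m³ × 999 kg m⁻³ = 3.224×10^17 kg = 3.2×10^5 Gt (and the same mass of ice, by conservation).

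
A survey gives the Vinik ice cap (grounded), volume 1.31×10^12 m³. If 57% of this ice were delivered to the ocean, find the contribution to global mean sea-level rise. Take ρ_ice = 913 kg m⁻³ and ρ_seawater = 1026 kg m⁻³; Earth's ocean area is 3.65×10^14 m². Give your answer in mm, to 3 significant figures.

Vinik: 0.57 × 1.31×10^12 m³ × (913/1026) = 6.645×10^11 m³ of water.
Spread over 3.65×10^14 m² of ocean, Δh = 6.645×10^11 / 3.65×10^14 = 1.82×10^-3 m = 1.82 mm.

≈ 1.82 mm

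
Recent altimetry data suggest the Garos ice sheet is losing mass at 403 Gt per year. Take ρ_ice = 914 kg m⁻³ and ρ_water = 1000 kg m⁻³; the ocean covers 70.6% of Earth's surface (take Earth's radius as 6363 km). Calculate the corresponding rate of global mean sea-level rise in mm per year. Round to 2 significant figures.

ρ_w = 1000 kg m⁻³. Annual water volume added = 403 Gt / ρ_w = 4.030×10^14 kg / 1000 kg m⁻³ = 4.030×10^11 m³.
Δh per year = 4.030×10^11 / 3.59×10^14 = 1.12×10^-3 m = 1.1 mm.

≈ 1.1 mm/yr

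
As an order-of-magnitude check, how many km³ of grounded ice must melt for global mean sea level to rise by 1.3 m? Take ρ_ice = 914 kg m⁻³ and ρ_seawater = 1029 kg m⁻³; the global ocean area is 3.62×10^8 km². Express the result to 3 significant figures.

Required water volume = Δh × A = 1.3 m × 3.62×10^14 m² = 4.706×10^14 m³ = 4.706×10^5 km³.
Ice volume = water volume × ρ_w/ρ_ice = 4.706×10^5 × 1029/914 = 5.30×10^5 km³.

≈ 5.30×10^5 km³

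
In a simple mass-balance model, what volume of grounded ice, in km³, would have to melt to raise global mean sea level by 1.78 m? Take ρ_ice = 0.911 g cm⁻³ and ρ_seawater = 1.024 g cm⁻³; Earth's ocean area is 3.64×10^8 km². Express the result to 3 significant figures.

Required water volume = Δh × A = 1.78 m × 3.64×10^14 m² = 6.479×10^14 m³ = 6.479×10^5 km³.
Ice volume = water volume × ρ_w/ρ_ice = 6.479×10^5 × 1024/911 = 7.28×10^5 km³.

≈ 7.28×10^5 km³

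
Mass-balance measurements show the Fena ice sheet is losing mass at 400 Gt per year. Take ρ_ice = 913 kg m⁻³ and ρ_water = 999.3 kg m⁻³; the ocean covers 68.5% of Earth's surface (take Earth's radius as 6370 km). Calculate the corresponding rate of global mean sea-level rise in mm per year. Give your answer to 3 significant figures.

≈ 1.15 mm/yr

ρ_w = 999.3 kg m⁻³. Annual water volume added = 400 Gt / ρ_w = 4.000×10^14 kg / 999.3 kg m⁻³ = 4.003×10^11 m³.
Δh per year = 4.003×10^11 / 3.49×10^14 = 1.15×10^-3 m = 1.15 mm.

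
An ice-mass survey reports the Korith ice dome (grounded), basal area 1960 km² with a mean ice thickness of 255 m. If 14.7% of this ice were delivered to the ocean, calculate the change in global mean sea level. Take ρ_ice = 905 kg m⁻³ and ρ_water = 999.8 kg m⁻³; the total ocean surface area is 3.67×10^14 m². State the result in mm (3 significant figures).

Korith: ice volume = 1960 km² × 255 m = 499.8 km³; 0.147 × 499.8 × (905/999.8) = 66.50 km³ of water.
Spread over 3.67×10^14 m² of ocean, Δh = 6.650×10^10 / 3.67×10^14 = 1.81×10^-4 m = 0.181 mm.

≈ 0.181 mm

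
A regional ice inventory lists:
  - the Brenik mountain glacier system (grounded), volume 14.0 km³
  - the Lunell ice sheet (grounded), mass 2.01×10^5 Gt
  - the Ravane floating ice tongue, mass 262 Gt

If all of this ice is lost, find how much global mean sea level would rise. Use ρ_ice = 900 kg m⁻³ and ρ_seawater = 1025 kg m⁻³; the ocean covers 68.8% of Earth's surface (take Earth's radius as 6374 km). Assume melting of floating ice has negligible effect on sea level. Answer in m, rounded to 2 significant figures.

Brenik: 14.0 km³ × (900/1025) = 12.29 km³ of water.
Lunell: 2.01×10^5 Gt = 2.010×10^17 kg; dividing by ρ_w = 1025 kg m⁻³ gives 1.961×10^14 m³ of water.
The Ravane floating ice tongue is floating and already displaces its own weight of water, so its melt adds essentially nothing to sea level.
Total added water ≈ 1.961×10^14 m³ over 3.51×10^14 m² → Δh = 0.558 m.

≈ 0.56 m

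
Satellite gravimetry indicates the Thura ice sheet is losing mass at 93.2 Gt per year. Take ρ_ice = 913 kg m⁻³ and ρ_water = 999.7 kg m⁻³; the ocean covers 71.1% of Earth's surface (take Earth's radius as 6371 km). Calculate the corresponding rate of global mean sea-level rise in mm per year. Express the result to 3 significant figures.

ρ_w = 999.7 kg m⁻³. Annual water volume added = 93.2 Gt / ρ_w = 9.320×10^13 kg / 999.7 kg m⁻³ = 9.323×10^10 m³.
Δh per year = 9.323×10^10 / 3.63×10^14 = 2.57×10^-4 m = 0.257 mm.

≈ 0.257 mm/yr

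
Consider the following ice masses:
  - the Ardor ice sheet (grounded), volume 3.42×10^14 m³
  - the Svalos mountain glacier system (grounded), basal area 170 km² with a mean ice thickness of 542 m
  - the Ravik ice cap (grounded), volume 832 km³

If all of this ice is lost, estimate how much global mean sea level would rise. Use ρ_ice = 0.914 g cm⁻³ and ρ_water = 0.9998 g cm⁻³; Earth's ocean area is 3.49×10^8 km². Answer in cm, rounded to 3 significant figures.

≈ 89.8 cm

Ardor: 3.42×10^14 m³ × (914/999.8) = 3.127×10^14 m³ of water.
Svalos: ice volume = 170 km² × 542 m = 92.14 km³; 92.14 × (914/999.8) = 84.23 km³ of water.
Ravik: 832 km³ × (914/999.8) = 760.6 km³ of water.
Total added water ≈ 3.135×10^14 m³ over 3.49×10^14 m² → Δh = 0.898 m = 89.8 cm.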